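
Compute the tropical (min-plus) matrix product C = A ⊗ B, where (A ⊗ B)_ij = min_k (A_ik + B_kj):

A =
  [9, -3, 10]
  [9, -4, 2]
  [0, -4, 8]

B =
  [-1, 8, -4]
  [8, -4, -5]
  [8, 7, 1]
A ⊗ B =
  [5, -7, -8]
  [4, -8, -9]
  [-1, -8, -9]

Apply the min-plus product entry-by-entry:
  C[0][0] = min over k of (A[0][0] + B[0][0] = 9 + -1 = 8, A[0][1] + B[1][0] = -3 + 8 = 5, A[0][2] + B[2][0] = 10 + 8 = 18) = 5 (attained at k = 1)
  C[0][1] = min over k of (A[0][0] + B[0][1] = 9 + 8 = 17, A[0][1] + B[1][1] = -3 + -4 = -7, A[0][2] + B[2][1] = 10 + 7 = 17) = -7 (attained at k = 1)
  C[0][2] = min over k of (A[0][0] + B[0][2] = 9 + -4 = 5, A[0][1] + B[1][2] = -3 + -5 = -8, A[0][2] + B[2][2] = 10 + 1 = 11) = -8 (attained at k = 1)
  C[1][0] = min over k of (A[1][0] + B[0][0] = 9 + -1 = 8, A[1][1] + B[1][0] = -4 + 8 = 4, A[1][2] + B[2][0] = 2 + 8 = 10) = 4 (attained at k = 1)
  C[1][1] = min over k of (A[1][0] + B[0][1] = 9 + 8 = 17, A[1][1] + B[1][1] = -4 + -4 = -8, A[1][2] + B[2][1] = 2 + 7 = 9) = -8 (attained at k = 1)
  C[1][2] = min over k of (A[1][0] + B[0][2] = 9 + -4 = 5, A[1][1] + B[1][2] = -4 + -5 = -9, A[1][2] + B[2][2] = 2 + 1 = 3) = -9 (attained at k = 1)
  C[2][0] = min over k of (A[2][0] + B[0][0] = 0 + -1 = -1, A[2][1] + B[1][0] = -4 + 8 = 4, A[2][2] + B[2][0] = 8 + 8 = 16) = -1 (attained at k = 0)
  C[2][1] = min over k of (A[2][0] + B[0][1] = 0 + 8 = 8, A[2][1] + B[1][1] = -4 + -4 = -8, A[2][2] + B[2][1] = 8 + 7 = 15) = -8 (attained at k = 1)
  C[2][2] = min over k of (A[2][0] + B[0][2] = 0 + -4 = -4, A[2][1] + B[1][2] = -4 + -5 = -9, A[2][2] + B[2][2] = 8 + 1 = 9) = -9 (attained at k = 1)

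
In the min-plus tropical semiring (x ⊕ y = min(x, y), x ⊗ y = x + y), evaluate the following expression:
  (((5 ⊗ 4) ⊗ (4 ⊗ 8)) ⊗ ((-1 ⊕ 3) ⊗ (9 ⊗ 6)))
(((5 ⊗ 4) ⊗ (4 ⊗ 8)) ⊗ ((-1 ⊕ 3) ⊗ (9 ⊗ 6))) = 35

Expand innermost to outermost. Recall ⊕ takes the minimum of its arguments and ⊗ takes their sum. Working out the expression (((5 ⊗ 4) ⊗ (4 ⊗ 8)) ⊗ ((-1 ⊕ 3) ⊗ (9 ⊗ 6))) gives 35.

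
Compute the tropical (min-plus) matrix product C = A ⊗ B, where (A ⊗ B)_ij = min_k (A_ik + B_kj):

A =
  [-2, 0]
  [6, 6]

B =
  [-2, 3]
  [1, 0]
A ⊗ B =
  [-4, 0]
  [4, 6]

Apply the min-plus product entry-by-entry:
  C[0][0] = min over k of (A[0][0] + B[0][0] = -2 + -2 = -4, A[0][1] + B[1][0] = 0 + 1 = 1) = -4 (attained at k = 0)
  C[0][1] = min over k of (A[0][0] + B[0][1] = -2 + 3 = 1, A[0][1] + B[1][1] = 0 + 0 = 0) = 0 (attained at k = 1)
  C[1][0] = min over k of (A[1][0] + B[0][0] = 6 + -2 = 4, A[1][1] + B[1][0] = 6 + 1 = 7) = 4 (attained at k = 0)
  C[1][1] = min over k of (A[1][0] + B[0][1] = 6 + 3 = 9, A[1][1] + B[1][1] = 6 + 0 = 6) = 6 (attained at k = 1)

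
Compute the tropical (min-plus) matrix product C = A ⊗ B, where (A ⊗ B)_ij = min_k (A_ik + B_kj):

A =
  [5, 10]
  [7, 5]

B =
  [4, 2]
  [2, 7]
A ⊗ B =
  [9, 7]
  [7, 9]

Apply the min-plus product entry-by-entry:
  C[0][0] = min over k of (A[0][0] + B[0][0] = 5 + 4 = 9, A[0][1] + B[1][0] = 10 + 2 = 12) = 9 (attained at k = 0)
  C[0][1] = min over k of (A[0][0] + B[0][1] = 5 + 2 = 7, A[0][1] + B[1][1] = 10 + 7 = 17) = 7 (attained at k = 0)
  C[1][0] = min over k of (A[1][0] + B[0][0] = 7 + 4 = 11, A[1][1] + B[1][0] = 5 + 2 = 7) = 7 (attained at k = 1)
  C[1][1] = min over k of (A[1][0] + B[0][1] = 7 + 2 = 9, A[1][1] + B[1][1] = 5 + 7 = 12) = 9 (attained at k = 0)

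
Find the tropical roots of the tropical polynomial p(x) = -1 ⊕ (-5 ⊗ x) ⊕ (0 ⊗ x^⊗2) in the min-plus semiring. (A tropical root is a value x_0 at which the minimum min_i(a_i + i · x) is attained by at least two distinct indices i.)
Roots: {-5, 4}

Each tropical root is a break point of the lower envelope of the lines y = a_i + i · x (there are 3 lines, with slopes 0, 1, ..., 2). Only the lines that attain the minimum somewhere contribute to roots; other lines are dominated. Here the surviving (envelope) indices are i = 2, i = 1, i = 0.
Intersections between consecutive envelope lines give the roots: for adjacent envelope indices i < j the intersection is x = (a_i − a_j) / (j − i). Reading off the sorted break points: {-5, 4}.
Verification: at each break x_0, at least two indices attain the minimum of min_i(a_i + i · x_0).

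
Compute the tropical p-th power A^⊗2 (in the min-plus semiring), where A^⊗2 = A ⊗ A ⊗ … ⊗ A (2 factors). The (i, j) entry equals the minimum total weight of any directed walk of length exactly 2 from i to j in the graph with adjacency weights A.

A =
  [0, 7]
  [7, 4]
A^⊗2 =
  [0, 7]
  [7, 8]

Each entry (A^⊗2)_ij equals the minimum over all length-2 walks i = v_0 → v_1 → … → v_2 = j of Σ_t A[v_t][v_{t+1}]. For example, for (i, j) = (0, 1) we minimise over 2 possible intermediate vertex sequences; the minimum is 7, attained along the walk 0 → 0 → 1.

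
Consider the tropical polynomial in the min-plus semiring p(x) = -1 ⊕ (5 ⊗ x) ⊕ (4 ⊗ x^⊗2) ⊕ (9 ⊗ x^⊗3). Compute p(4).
p(4) = -1

A tropical monomial a ⊗ x^⊗i evaluates to a + i · x. Evaluating each term at x = 4:
  Term 0 contributes -1 + 0 · 4 = -1
  Term 1 contributes 5 + 1 · 4 = 9
  Term 2 contributes 4 + 2 · 4 = 12
  Term 3 contributes 9 + 3 · 4 = 21
p(4) = ⊕ of these = min[-1, 9, 12, 21] = -1.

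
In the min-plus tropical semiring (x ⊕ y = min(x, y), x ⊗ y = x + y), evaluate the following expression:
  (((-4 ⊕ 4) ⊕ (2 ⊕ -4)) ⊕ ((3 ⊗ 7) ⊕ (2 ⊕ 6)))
(((-4 ⊕ 4) ⊕ (2 ⊕ -4)) ⊕ ((3 ⊗ 7) ⊕ (2 ⊕ 6))) = -4

Expand innermost to outermost. Recall ⊕ takes the minimum of its arguments and ⊗ takes their sum. Working out the expression (((-4 ⊕ 4) ⊕ (2 ⊕ -4)) ⊕ ((3 ⊗ 7) ⊕ (2 ⊕ 6))) gives -4.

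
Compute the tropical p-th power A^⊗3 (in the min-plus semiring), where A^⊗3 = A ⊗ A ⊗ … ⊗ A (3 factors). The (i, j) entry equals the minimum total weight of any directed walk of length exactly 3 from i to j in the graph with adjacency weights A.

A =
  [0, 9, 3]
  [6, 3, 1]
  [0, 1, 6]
A^⊗3 =
  [0, 4, 3]
  [1, 5, 3]
  [0, 3, 3]

Each entry (A^⊗3)_ij equals the minimum over all length-3 walks i = v_0 → v_1 → … → v_3 = j of Σ_t A[v_t][v_{t+1}]. For example, for (i, j) = (0, 2) we minimise over 9 possible intermediate vertex sequences; the minimum is 3, attained along the walk 0 → 0 → 0 → 2.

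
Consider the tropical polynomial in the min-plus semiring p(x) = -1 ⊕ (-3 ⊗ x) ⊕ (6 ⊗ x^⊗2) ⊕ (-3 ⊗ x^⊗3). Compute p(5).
p(5) = -1

A tropical monomial a ⊗ x^⊗i evaluates to a + i · x. Evaluating each term at x = 5:
  Term 0 contributes -1 + 0 · 5 = -1
  Term 1 contributes -3 + 1 · 5 = 2
  Term 2 contributes 6 + 2 · 5 = 16
  Term 3 contributes -3 + 3 · 5 = 12
p(5) = ⊕ of these = min[-1, 2, 16, 12] = -1.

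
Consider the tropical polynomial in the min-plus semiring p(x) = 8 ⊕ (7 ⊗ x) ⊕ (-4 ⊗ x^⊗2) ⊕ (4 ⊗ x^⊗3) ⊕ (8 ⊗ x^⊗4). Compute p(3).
p(3) = 2

A tropical monomial a ⊗ x^⊗i evaluates to a + i · x. Evaluating each term at x = 3:
  Term 0 contributes 8 + 0 · 3 = 8
  Term 1 contributes 7 + 1 · 3 = 10
  Term 2 contributes -4 + 2 · 3 = 2
  Term 3 contributes 4 + 3 · 3 = 13
  Term 4 contributes 8 + 4 · 3 = 20
p(3) = ⊕ of these = min[8, 10, 2, 13, 20] = 2.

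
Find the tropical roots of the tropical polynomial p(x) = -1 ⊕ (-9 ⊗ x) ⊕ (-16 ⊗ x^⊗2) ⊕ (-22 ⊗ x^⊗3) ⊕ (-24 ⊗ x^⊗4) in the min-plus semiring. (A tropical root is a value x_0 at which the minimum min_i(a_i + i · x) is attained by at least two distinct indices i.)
Roots: {2, 6, 7, 8}

Each tropical root is a break point of the lower envelope of the lines y = a_i + i · x (there are 5 lines, with slopes 0, 1, ..., 4). Only the lines that attain the minimum somewhere contribute to roots; other lines are dominated. Here the surviving (envelope) indices are i = 4, i = 3, i = 2, i = 1, i = 0.
Intersections between consecutive envelope lines give the roots: for adjacent envelope indices i < j the intersection is x = (a_i − a_j) / (j − i). Reading off the sorted break points: {2, 6, 7, 8}.
Verification: at each break x_0, at least two indices attain the minimum of min_i(a_i + i · x_0).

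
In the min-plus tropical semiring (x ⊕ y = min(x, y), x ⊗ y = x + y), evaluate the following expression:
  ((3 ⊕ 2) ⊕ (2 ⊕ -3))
((3 ⊕ 2) ⊕ (2 ⊕ -3)) = -3

Expand innermost to outermost. Recall ⊕ takes the minimum of its arguments and ⊗ takes their sum. Working out the expression ((3 ⊕ 2) ⊕ (2 ⊕ -3)) gives -3.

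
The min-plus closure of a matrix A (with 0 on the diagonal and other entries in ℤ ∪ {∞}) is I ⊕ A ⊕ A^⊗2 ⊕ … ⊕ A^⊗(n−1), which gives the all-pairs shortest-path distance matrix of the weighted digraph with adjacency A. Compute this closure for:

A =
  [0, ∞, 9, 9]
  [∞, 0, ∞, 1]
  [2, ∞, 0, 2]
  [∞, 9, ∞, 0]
Closure =
  [0, 18, 9, 9]
  [∞, 0, ∞, 1]
  [2, 11, 0, 2]
  [∞, 9, ∞, 0]

This is the Floyd-Warshall all-pairs shortest-path computation. For each intermediate vertex k = 0, 1, …, 3, update dist[i][j] ← min(dist[i][j], dist[i][k] + dist[k][j]). The final matrix gives, for each (i, j), the minimum total weight of any directed path from i to j (possibly empty when i = j).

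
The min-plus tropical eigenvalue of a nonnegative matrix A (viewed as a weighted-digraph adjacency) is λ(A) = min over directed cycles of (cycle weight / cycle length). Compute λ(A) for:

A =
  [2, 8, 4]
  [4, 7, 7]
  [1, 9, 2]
λ(A) = 2

Enumerate directed cycles and compute their means (weight / length). Sample:
  cycle 0 → 0: weight = 2, length = 1, mean = 2/1 ≈ 2.000
  cycle 1 → 1: weight = 7, length = 1, mean = 7/1 ≈ 7.000
  cycle 2 → 2: weight = 2, length = 1, mean = 2/1 ≈ 2.000
  cycle 0 → 1 → 0: weight = 12, length = 2, mean = 12/2 ≈ 6.000
  cycle 0 → 2 → 0: weight = 5, length = 2, mean = 5/2 ≈ 2.500
  cycle 1 → 0 → 1: weight = 12, length = 2, mean = 12/2 ≈ 6.000
Minimum mean = 2.000, attained e.g. along the cycle 0 → 0 with weight 2 and length 1. So λ(A) = 2/1 = 2.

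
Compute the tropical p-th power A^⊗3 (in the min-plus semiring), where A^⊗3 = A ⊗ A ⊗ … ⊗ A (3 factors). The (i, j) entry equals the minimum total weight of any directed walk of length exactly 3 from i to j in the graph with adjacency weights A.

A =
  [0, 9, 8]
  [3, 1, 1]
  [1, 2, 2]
A^⊗3 =
  [0, 9, 8]
  [2, 3, 3]
  [1, 4, 4]

Each entry (A^⊗3)_ij equals the minimum over all length-3 walks i = v_0 → v_1 → … → v_3 = j of Σ_t A[v_t][v_{t+1}]. For example, for (i, j) = (0, 2) we minimise over 9 possible intermediate vertex sequences; the minimum is 8, attained along the walk 0 → 0 → 0 → 2.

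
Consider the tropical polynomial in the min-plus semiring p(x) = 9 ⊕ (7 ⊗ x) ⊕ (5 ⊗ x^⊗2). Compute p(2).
p(2) = 9

A tropical monomial a ⊗ x^⊗i evaluates to a + i · x. Evaluating each term at x = 2:
  Term 0 contributes 9 + 0 · 2 = 9
  Term 1 contributes 7 + 1 · 2 = 9
  Term 2 contributes 5 + 2 · 2 = 9
p(2) = ⊕ of these = min[9, 9, 9] = 9.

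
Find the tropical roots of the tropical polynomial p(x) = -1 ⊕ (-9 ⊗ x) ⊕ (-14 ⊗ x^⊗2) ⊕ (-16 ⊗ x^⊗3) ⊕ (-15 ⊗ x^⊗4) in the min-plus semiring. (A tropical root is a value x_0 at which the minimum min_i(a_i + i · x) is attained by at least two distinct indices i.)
Roots: {-1, 2, 5, 8}

Each tropical root is a break point of the lower envelope of the lines y = a_i + i · x (there are 5 lines, with slopes 0, 1, ..., 4). Only the lines that attain the minimum somewhere contribute to roots; other lines are dominated. Here the surviving (envelope) indices are i = 4, i = 3, i = 2, i = 1, i = 0.
Intersections between consecutive envelope lines give the roots: for adjacent envelope indices i < j the intersection is x = (a_i − a_j) / (j − i). Reading off the sorted break points: {-1, 2, 5, 8}.
Verification: at each break x_0, at least two indices attain the minimum of min_i(a_i + i · x_0).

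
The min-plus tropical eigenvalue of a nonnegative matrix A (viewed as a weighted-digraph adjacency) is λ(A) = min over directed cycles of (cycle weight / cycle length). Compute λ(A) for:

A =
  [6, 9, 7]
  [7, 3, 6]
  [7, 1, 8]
λ(A) = 3

Enumerate directed cycles and compute their means (weight / length). Sample:
  cycle 0 → 0: weight = 6, length = 1, mean = 6/1 ≈ 6.000
  cycle 1 → 1: weight = 3, length = 1, mean = 3/1 ≈ 3.000
  cycle 2 → 2: weight = 8, length = 1, mean = 8/1 ≈ 8.000
  cycle 0 → 1 → 0: weight = 16, length = 2, mean = 16/2 ≈ 8.000
  cycle 0 → 2 → 0: weight = 14, length = 2, mean = 14/2 ≈ 7.000
  cycle 1 → 0 → 1: weight = 16, length = 2, mean = 16/2 ≈ 8.000
Minimum mean = 3.000, attained e.g. along the cycle 1 → 1 with weight 3 and length 1. So λ(A) = 3/1 = 3.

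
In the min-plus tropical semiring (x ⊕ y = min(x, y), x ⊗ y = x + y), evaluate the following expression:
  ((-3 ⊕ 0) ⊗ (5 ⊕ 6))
((-3 ⊕ 0) ⊗ (5 ⊕ 6)) = 2

Expand innermost to outermost. Recall ⊕ takes the minimum of its arguments and ⊗ takes their sum. Working out the expression ((-3 ⊕ 0) ⊗ (5 ⊕ 6)) gives 2.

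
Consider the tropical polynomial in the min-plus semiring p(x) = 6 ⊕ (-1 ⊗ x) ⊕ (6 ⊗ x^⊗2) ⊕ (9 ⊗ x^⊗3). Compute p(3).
p(3) = 2

A tropical monomial a ⊗ x^⊗i evaluates to a + i · x. Evaluating each term at x = 3:
  Term 0 contributes 6 + 0 · 3 = 6
  Term 1 contributes -1 + 1 · 3 = 2
  Term 2 contributes 6 + 2 · 3 = 12
  Term 3 contributes 9 + 3 · 3 = 18
p(3) = ⊕ of these = min[6, 2, 12, 18] = 2.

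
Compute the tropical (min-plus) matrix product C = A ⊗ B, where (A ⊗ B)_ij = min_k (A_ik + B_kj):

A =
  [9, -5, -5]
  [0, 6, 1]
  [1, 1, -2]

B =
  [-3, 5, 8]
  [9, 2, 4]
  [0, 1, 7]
A ⊗ B =
  [-5, -4, -1]
  [-3, 2, 8]
  [-2, -1, 5]

Apply the min-plus product entry-by-entry:
  C[0][0] = min over k of (A[0][0] + B[0][0] = 9 + -3 = 6, A[0][1] + B[1][0] = -5 + 9 = 4, A[0][2] + B[2][0] = -5 + 0 = -5) = -5 (attained at k = 2)
  C[0][1] = min over k of (A[0][0] + B[0][1] = 9 + 5 = 14, A[0][1] + B[1][1] = -5 + 2 = -3, A[0][2] + B[2][1] = -5 + 1 = -4) = -4 (attained at k = 2)
  C[0][2] = min over k of (A[0][0] + B[0][2] = 9 + 8 = 17, A[0][1] + B[1][2] = -5 + 4 = -1, A[0][2] + B[2][2] = -5 + 7 = 2) = -1 (attained at k = 1)
  C[1][0] = min over k of (A[1][0] + B[0][0] = 0 + -3 = -3, A[1][1] + B[1][0] = 6 + 9 = 15, A[1][2] + B[2][0] = 1 + 0 = 1) = -3 (attained at k = 0)
  C[1][1] = min over k of (A[1][0] + B[0][1] = 0 + 5 = 5, A[1][1] + B[1][1] = 6 + 2 = 8, A[1][2] + B[2][1] = 1 + 1 = 2) = 2 (attained at k = 2)
  C[1][2] = min over k of (A[1][0] + B[0][2] = 0 + 8 = 8, A[1][1] + B[1][2] = 6 + 4 = 10, A[1][2] + B[2][2] = 1 + 7 = 8) = 8 (attained at k = 0)
  C[2][0] = min over k of (A[2][0] + B[0][0] = 1 + -3 = -2, A[2][1] + B[1][0] = 1 + 9 = 10, A[2][2] + B[2][0] = -2 + 0 = -2) = -2 (attained at k = 0)
  C[2][1] = min over k of (A[2][0] + B[0][1] = 1 + 5 = 6, A[2][1] + B[1][1] = 1 + 2 = 3, A[2][2] + B[2][1] = -2 + 1 = -1) = -1 (attained at k = 2)
  C[2][2] = min over k of (A[2][0] + B[0][2] = 1 + 8 = 9, A[2][1] + B[1][2] = 1 + 4 = 5, A[2][2] + B[2][2] = -2 + 7 = 5) = 5 (attained at k = 1)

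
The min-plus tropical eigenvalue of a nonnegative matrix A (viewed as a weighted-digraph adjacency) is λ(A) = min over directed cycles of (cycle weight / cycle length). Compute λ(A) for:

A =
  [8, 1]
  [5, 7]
λ(A) = 3

Enumerate directed cycles and compute their means (weight / length). Sample:
  cycle 0 → 0: weight = 8, length = 1, mean = 8/1 ≈ 8.000
  cycle 1 → 1: weight = 7, length = 1, mean = 7/1 ≈ 7.000
  cycle 0 → 1 → 0: weight = 6, length = 2, mean = 6/2 ≈ 3.000
  cycle 1 → 0 → 1: weight = 6, length = 2, mean = 6/2 ≈ 3.000
Minimum mean = 3.000, attained e.g. along the cycle 0 → 1 → 0 with weight 6 and length 2. So λ(A) = 6/2 = 3.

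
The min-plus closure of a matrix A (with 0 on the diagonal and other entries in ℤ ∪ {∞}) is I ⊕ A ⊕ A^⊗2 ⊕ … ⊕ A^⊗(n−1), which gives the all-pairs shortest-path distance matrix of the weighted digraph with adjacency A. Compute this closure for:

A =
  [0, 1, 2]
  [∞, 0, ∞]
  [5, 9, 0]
Closure =
  [0, 1, 2]
  [∞, 0, ∞]
  [5, 6, 0]

This is the Floyd-Warshall all-pairs shortest-path computation. For each intermediate vertex k = 0, 1, …, 2, update dist[i][j] ← min(dist[i][j], dist[i][k] + dist[k][j]). The final matrix gives, for each (i, j), the minimum total weight of any directed path from i to j (possibly empty when i = j).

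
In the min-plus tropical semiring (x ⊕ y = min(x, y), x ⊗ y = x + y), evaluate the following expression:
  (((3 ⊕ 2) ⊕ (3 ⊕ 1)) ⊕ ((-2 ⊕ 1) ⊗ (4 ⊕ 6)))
(((3 ⊕ 2) ⊕ (3 ⊕ 1)) ⊕ ((-2 ⊕ 1) ⊗ (4 ⊕ 6))) = 1

Expand innermost to outermost. Recall ⊕ takes the minimum of its arguments and ⊗ takes their sum. Working out the expression (((3 ⊕ 2) ⊕ (3 ⊕ 1)) ⊕ ((-2 ⊕ 1) ⊗ (4 ⊕ 6))) gives 1.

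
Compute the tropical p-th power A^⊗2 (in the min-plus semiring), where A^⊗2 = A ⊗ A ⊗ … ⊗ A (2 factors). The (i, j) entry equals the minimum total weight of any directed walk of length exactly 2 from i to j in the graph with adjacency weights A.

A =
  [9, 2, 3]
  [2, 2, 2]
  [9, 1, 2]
A^⊗2 =
  [4, 4, 4]
  [4, 3, 4]
  [3, 3, 3]

Each entry (A^⊗2)_ij equals the minimum over all length-2 walks i = v_0 → v_1 → … → v_2 = j of Σ_t A[v_t][v_{t+1}]. For example, for (i, j) = (0, 2) we minimise over 3 possible intermediate vertex sequences; the minimum is 4, attained along the walk 0 → 1 → 2.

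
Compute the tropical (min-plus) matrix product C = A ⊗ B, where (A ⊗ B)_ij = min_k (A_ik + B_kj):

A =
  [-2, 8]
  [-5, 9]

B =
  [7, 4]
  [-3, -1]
A ⊗ B =
  [5, 2]
  [2, -1]

Apply the min-plus product entry-by-entry:
  C[0][0] = min over k of (A[0][0] + B[0][0] = -2 + 7 = 5, A[0][1] + B[1][0] = 8 + -3 = 5) = 5 (attained at k = 0)
  C[0][1] = min over k of (A[0][0] + B[0][1] = -2 + 4 = 2, A[0][1] + B[1][1] = 8 + -1 = 7) = 2 (attained at k = 0)
  C[1][0] = min over k of (A[1][0] + B[0][0] = -5 + 7 = 2, A[1][1] + B[1][0] = 9 + -3 = 6) = 2 (attained at k = 0)
  C[1][1] = min over k of (A[1][0] + B[0][1] = -5 + 4 = -1, A[1][1] + B[1][1] = 9 + -1 = 8) = -1 (attained at k = 0)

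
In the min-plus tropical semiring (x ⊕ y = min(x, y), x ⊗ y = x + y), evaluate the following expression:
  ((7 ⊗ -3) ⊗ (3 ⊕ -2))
((7 ⊗ -3) ⊗ (3 ⊕ -2)) = 2

Expand innermost to outermost. Recall ⊕ takes the minimum of its arguments and ⊗ takes their sum. Working out the expression ((7 ⊗ -3) ⊗ (3 ⊕ -2)) gives 2.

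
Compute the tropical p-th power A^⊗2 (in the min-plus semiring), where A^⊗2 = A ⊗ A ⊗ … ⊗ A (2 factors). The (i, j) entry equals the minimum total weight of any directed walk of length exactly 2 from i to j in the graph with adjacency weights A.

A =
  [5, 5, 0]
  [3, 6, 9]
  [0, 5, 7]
A^⊗2 =
  [0, 5, 5]
  [8, 8, 3]
  [5, 5, 0]

Each entry (A^⊗2)_ij equals the minimum over all length-2 walks i = v_0 → v_1 → … → v_2 = j of Σ_t A[v_t][v_{t+1}]. For example, for (i, j) = (0, 2) we minimise over 3 possible intermediate vertex sequences; the minimum is 5, attained along the walk 0 → 0 → 2.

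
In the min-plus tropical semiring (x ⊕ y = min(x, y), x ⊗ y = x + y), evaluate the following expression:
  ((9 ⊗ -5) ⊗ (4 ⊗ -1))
((9 ⊗ -5) ⊗ (4 ⊗ -1)) = 7

Expand innermost to outermost. Recall ⊕ takes the minimum of its arguments and ⊗ takes their sum. Working out the expression ((9 ⊗ -5) ⊗ (4 ⊗ -1)) gives 7.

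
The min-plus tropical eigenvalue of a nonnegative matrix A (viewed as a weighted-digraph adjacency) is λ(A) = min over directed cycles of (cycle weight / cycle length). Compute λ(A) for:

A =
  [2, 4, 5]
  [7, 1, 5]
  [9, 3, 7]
λ(A) = 1

Enumerate directed cycles and compute their means (weight / length). Sample:
  cycle 0 → 0: weight = 2, length = 1, mean = 2/1 ≈ 2.000
  cycle 1 → 1: weight = 1, length = 1, mean = 1/1 ≈ 1.000
  cycle 2 → 2: weight = 7, length = 1, mean = 7/1 ≈ 7.000
  cycle 0 → 1 → 0: weight = 11, length = 2, mean = 11/2 ≈ 5.500
  cycle 0 → 2 → 0: weight = 14, length = 2, mean = 14/2 ≈ 7.000
  cycle 1 → 0 → 1: weight = 11, length = 2, mean = 11/2 ≈ 5.500
Minimum mean = 1.000, attained e.g. along the cycle 1 → 1 with weight 1 and length 1. So λ(A) = 1/1 = 1.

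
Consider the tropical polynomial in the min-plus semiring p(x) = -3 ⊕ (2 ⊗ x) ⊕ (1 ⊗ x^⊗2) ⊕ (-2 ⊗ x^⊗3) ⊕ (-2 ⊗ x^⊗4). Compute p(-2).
p(-2) = -10

A tropical monomial a ⊗ x^⊗i evaluates to a + i · x. Evaluating each term at x = -2:
  Term 0 contributes -3 + 0 · -2 = -3
  Term 1 contributes 2 + 1 · -2 = 0
  Term 2 contributes 1 + 2 · -2 = -3
  Term 3 contributes -2 + 3 · -2 = -8
  Term 4 contributes -2 + 4 · -2 = -10
p(-2) = ⊕ of these = min[-3, 0, -3, -8, -10] = -10.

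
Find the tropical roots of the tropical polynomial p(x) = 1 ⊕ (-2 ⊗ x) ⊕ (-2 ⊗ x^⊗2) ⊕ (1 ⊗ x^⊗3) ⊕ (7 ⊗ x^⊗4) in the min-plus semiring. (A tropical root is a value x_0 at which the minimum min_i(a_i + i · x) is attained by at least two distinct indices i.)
Roots: {-6, -3, 0, 3}

Each tropical root is a break point of the lower envelope of the lines y = a_i + i · x (there are 5 lines, with slopes 0, 1, ..., 4). Only the lines that attain the minimum somewhere contribute to roots; other lines are dominated. Here the surviving (envelope) indices are i = 4, i = 3, i = 2, i = 1, i = 0.
Intersections between consecutive envelope lines give the roots: for adjacent envelope indices i < j the intersection is x = (a_i − a_j) / (j − i). Reading off the sorted break points: {-6, -3, 0, 3}.
Verification: at each break x_0, at least two indices attain the minimum of min_i(a_i + i · x_0).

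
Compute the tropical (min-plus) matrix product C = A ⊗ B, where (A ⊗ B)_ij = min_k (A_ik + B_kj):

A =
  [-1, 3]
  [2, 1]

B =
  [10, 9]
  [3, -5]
A ⊗ B =
  [6, -2]
  [4, -4]

Apply the min-plus product entry-by-entry:
  C[0][0] = min over k of (A[0][0] + B[0][0] = -1 + 10 = 9, A[0][1] + B[1][0] = 3 + 3 = 6) = 6 (attained at k = 1)
  C[0][1] = min over k of (A[0][0] + B[0][1] = -1 + 9 = 8, A[0][1] + B[1][1] = 3 + -5 = -2) = -2 (attained at k = 1)
  C[1][0] = min over k of (A[1][0] + B[0][0] = 2 + 10 = 12, A[1][1] + B[1][0] = 1 + 3 = 4) = 4 (attained at k = 1)
  C[1][1] = min over k of (A[1][0] + B[0][1] = 2 + 9 = 11, A[1][1] + B[1][1] = 1 + -5 = -4) = -4 (attained at k = 1)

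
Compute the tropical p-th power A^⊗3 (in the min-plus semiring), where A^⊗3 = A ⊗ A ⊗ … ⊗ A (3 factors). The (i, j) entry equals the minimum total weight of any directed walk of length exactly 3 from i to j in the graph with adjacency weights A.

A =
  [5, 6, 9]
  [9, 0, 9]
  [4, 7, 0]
A^⊗3 =
  [13, 6, 9]
  [9, 0, 9]
  [4, 7, 0]

Each entry (A^⊗3)_ij equals the minimum over all length-3 walks i = v_0 → v_1 → … → v_3 = j of Σ_t A[v_t][v_{t+1}]. For example, for (i, j) = (0, 2) we minimise over 9 possible intermediate vertex sequences; the minimum is 9, attained along the walk 0 → 2 → 2 → 2.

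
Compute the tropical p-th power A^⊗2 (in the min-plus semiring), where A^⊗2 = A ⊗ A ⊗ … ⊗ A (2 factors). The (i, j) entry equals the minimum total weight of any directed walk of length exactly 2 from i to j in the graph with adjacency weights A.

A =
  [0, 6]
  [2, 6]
A^⊗2 =
  [0, 6]
  [2, 8]

Each entry (A^⊗2)_ij equals the minimum over all length-2 walks i = v_0 → v_1 → … → v_2 = j of Σ_t A[v_t][v_{t+1}]. For example, for (i, j) = (0, 1) we minimise over 2 possible intermediate vertex sequences; the minimum is 6, attained along the walk 0 → 0 → 1.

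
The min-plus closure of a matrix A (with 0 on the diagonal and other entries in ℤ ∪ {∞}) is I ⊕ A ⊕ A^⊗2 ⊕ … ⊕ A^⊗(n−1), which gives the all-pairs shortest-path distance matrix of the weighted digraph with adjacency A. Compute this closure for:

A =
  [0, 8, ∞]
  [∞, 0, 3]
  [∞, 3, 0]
Closure =
  [0, 8, 11]
  [∞, 0, 3]
  [∞, 3, 0]

This is the Floyd-Warshall all-pairs shortest-path computation. For each intermediate vertex k = 0, 1, …, 2, update dist[i][j] ← min(dist[i][j], dist[i][k] + dist[k][j]). The final matrix gives, for each (i, j), the minimum total weight of any directed path from i to j (possibly empty when i = j).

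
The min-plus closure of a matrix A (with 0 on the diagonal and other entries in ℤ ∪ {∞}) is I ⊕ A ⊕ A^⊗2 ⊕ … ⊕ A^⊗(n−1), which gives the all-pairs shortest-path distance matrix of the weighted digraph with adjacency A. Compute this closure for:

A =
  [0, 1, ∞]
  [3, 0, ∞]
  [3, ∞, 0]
Closure =
  [0, 1, ∞]
  [3, 0, ∞]
  [3, 4, 0]

This is the Floyd-Warshall all-pairs shortest-path computation. For each intermediate vertex k = 0, 1, …, 2, update dist[i][j] ← min(dist[i][j], dist[i][k] + dist[k][j]). The final matrix gives, for each (i, j), the minimum total weight of any directed path from i to j (possibly empty when i = j).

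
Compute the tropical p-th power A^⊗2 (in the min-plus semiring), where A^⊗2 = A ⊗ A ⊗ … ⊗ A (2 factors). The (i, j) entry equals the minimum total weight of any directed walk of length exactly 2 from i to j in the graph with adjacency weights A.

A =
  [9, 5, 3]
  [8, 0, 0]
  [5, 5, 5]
A^⊗2 =
  [8, 5, 5]
  [5, 0, 0]
  [10, 5, 5]

Each entry (A^⊗2)_ij equals the minimum over all length-2 walks i = v_0 → v_1 → … → v_2 = j of Σ_t A[v_t][v_{t+1}]. For example, for (i, j) = (0, 2) we minimise over 3 possible intermediate vertex sequences; the minimum is 5, attained along the walk 0 → 1 → 2.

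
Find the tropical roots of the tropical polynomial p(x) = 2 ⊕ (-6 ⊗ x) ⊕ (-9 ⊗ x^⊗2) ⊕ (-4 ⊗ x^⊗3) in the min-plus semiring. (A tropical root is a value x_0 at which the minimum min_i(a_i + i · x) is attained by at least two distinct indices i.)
Roots: {-5, 3, 8}

Each tropical root is a break point of the lower envelope of the lines y = a_i + i · x (there are 4 lines, with slopes 0, 1, ..., 3). Only the lines that attain the minimum somewhere contribute to roots; other lines are dominated. Here the surviving (envelope) indices are i = 3, i = 2, i = 1, i = 0.
Intersections between consecutive envelope lines give the roots: for adjacent envelope indices i < j the intersection is x = (a_i − a_j) / (j − i). Reading off the sorted break points: {-5, 3, 8}.
Verification: at each break x_0, at least two indices attain the minimum of min_i(a_i + i · x_0).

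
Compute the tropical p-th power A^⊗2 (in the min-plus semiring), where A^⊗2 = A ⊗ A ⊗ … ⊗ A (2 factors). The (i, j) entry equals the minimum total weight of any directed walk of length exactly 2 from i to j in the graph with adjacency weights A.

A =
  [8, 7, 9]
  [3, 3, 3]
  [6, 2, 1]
A^⊗2 =
  [10, 10, 10]
  [6, 5, 4]
  [5, 3, 2]

Each entry (A^⊗2)_ij equals the minimum over all length-2 walks i = v_0 → v_1 → … → v_2 = j of Σ_t A[v_t][v_{t+1}]. For example, for (i, j) = (0, 2) we minimise over 3 possible intermediate vertex sequences; the minimum is 10, attained along the walk 0 → 1 → 2.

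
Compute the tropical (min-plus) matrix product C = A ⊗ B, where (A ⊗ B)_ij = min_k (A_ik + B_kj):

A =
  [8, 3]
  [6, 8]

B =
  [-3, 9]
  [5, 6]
A ⊗ B =
  [5, 9]
  [3, 14]

Apply the min-plus product entry-by-entry:
  C[0][0] = min over k of (A[0][0] + B[0][0] = 8 + -3 = 5, A[0][1] + B[1][0] = 3 + 5 = 8) = 5 (attained at k = 0)
  C[0][1] = min over k of (A[0][0] + B[0][1] = 8 + 9 = 17, A[0][1] + B[1][1] = 3 + 6 = 9) = 9 (attained at k = 1)
  C[1][0] = min over k of (A[1][0] + B[0][0] = 6 + -3 = 3, A[1][1] + B[1][0] = 8 + 5 = 13) = 3 (attained at k = 0)
  C[1][1] = min over k of (A[1][0] + B[0][1] = 6 + 9 = 15, A[1][1] + B[1][1] = 8 + 6 = 14) = 14 (attained at k = 1)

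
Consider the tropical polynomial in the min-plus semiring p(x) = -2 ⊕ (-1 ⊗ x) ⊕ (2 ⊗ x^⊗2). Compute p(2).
p(2) = -2

A tropical monomial a ⊗ x^⊗i evaluates to a + i · x. Evaluating each term at x = 2:
  Term 0 contributes -2 + 0 · 2 = -2
  Term 1 contributes -1 + 1 · 2 = 1
  Term 2 contributes 2 + 2 · 2 = 6
p(2) = ⊕ of these = min[-2, 1, 6] = -2.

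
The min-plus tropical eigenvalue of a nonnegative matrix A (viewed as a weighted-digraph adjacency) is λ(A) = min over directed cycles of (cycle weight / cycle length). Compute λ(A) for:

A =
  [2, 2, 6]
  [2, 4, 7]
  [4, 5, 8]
λ(A) = 2

Enumerate directed cycles and compute their means (weight / length). Sample:
  cycle 0 → 0: weight = 2, length = 1, mean = 2/1 ≈ 2.000
  cycle 1 → 1: weight = 4, length = 1, mean = 4/1 ≈ 4.000
  cycle 2 → 2: weight = 8, length = 1, mean = 8/1 ≈ 8.000
  cycle 0 → 1 → 0: weight = 4, length = 2, mean = 4/2 ≈ 2.000
  cycle 0 → 2 → 0: weight = 10, length = 2, mean = 10/2 ≈ 5.000
  cycle 1 → 0 → 1: weight = 4, length = 2, mean = 4/2 ≈ 2.000
Minimum mean = 2.000, attained e.g. along the cycle 0 → 0 with weight 2 and length 1. So λ(A) = 2/1 = 2.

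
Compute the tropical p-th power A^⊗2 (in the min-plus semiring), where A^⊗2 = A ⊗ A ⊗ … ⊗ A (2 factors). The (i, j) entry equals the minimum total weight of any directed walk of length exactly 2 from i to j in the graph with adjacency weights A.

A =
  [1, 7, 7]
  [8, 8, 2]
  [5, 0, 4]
A^⊗2 =
  [2, 7, 8]
  [7, 2, 6]
  [6, 4, 2]

Each entry (A^⊗2)_ij equals the minimum over all length-2 walks i = v_0 → v_1 → … → v_2 = j of Σ_t A[v_t][v_{t+1}]. For example, for (i, j) = (0, 2) we minimise over 3 possible intermediate vertex sequences; the minimum is 8, attained along the walk 0 → 0 → 2.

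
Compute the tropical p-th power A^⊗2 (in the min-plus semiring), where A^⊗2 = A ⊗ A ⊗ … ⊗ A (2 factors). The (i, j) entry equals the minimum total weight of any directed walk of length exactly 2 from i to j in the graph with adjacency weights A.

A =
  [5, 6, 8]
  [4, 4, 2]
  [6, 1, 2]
A^⊗2 =
  [10, 9, 8]
  [8, 3, 4]
  [5, 3, 3]

Each entry (A^⊗2)_ij equals the minimum over all length-2 walks i = v_0 → v_1 → … → v_2 = j of Σ_t A[v_t][v_{t+1}]. For example, for (i, j) = (0, 2) we minimise over 3 possible intermediate vertex sequences; the minimum is 8, attained along the walk 0 → 1 → 2.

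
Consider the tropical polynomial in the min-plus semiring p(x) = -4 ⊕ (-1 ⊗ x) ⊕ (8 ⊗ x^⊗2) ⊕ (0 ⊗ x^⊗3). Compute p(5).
p(5) = -4

A tropical monomial a ⊗ x^⊗i evaluates to a + i · x. Evaluating each term at x = 5:
  Term 0 contributes -4 + 0 · 5 = -4
  Term 1 contributes -1 + 1 · 5 = 4
  Term 2 contributes 8 + 2 · 5 = 18
  Term 3 contributes 0 + 3 · 5 = 15
p(5) = ⊕ of these = min[-4, 4, 18, 15] = -4.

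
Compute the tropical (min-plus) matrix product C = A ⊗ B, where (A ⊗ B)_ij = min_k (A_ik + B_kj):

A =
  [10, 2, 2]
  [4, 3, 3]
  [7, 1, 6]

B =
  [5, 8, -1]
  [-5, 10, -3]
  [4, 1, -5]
A ⊗ B =
  [-3, 3, -3]
  [-2, 4, -2]
  [-4, 7, -2]

Apply the min-plus product entry-by-entry:
  C[0][0] = min over k of (A[0][0] + B[0][0] = 10 + 5 = 15, A[0][1] + B[1][0] = 2 + -5 = -3, A[0][2] + B[2][0] = 2 + 4 = 6) = -3 (attained at k = 1)
  C[0][1] = min over k of (A[0][0] + B[0][1] = 10 + 8 = 18, A[0][1] + B[1][1] = 2 + 10 = 12, A[0][2] + B[2][1] = 2 + 1 = 3) = 3 (attained at k = 2)
  C[0][2] = min over k of (A[0][0] + B[0][2] = 10 + -1 = 9, A[0][1] + B[1][2] = 2 + -3 = -1, A[0][2] + B[2][2] = 2 + -5 = -3) = -3 (attained at k = 2)
  C[1][0] = min over k of (A[1][0] + B[0][0] = 4 + 5 = 9, A[1][1] + B[1][0] = 3 + -5 = -2, A[1][2] + B[2][0] = 3 + 4 = 7) = -2 (attained at k = 1)
  C[1][1] = min over k of (A[1][0] + B[0][1] = 4 + 8 = 12, A[1][1] + B[1][1] = 3 + 10 = 13, A[1][2] + B[2][1] = 3 + 1 = 4) = 4 (attained at k = 2)
  C[1][2] = min over k of (A[1][0] + B[0][2] = 4 + -1 = 3, A[1][1] + B[1][2] = 3 + -3 = 0, A[1][2] + B[2][2] = 3 + -5 = -2) = -2 (attained at k = 2)
  C[2][0] = min over k of (A[2][0] + B[0][0] = 7 + 5 = 12, A[2][1] + B[1][0] = 1 + -5 = -4, A[2][2] + B[2][0] = 6 + 4 = 10) = -4 (attained at k = 1)
  C[2][1] = min over k of (A[2][0] + B[0][1] = 7 + 8 = 15, A[2][1] + B[1][1] = 1 + 10 = 11, A[2][2] + B[2][1] = 6 + 1 = 7) = 7 (attained at k = 2)
  C[2][2] = min over k of (A[2][0] + B[0][2] = 7 + -1 = 6, A[2][1] + B[1][2] = 1 + -3 = -2, A[2][2] + B[2][2] = 6 + -5 = 1) = -2 (attained at k = 1)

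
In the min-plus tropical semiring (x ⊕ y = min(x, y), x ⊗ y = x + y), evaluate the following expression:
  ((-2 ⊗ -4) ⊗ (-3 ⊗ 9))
((-2 ⊗ -4) ⊗ (-3 ⊗ 9)) = 0

Expand innermost to outermost. Recall ⊕ takes the minimum of its arguments and ⊗ takes their sum. Working out the expression ((-2 ⊗ -4) ⊗ (-3 ⊗ 9)) gives 0.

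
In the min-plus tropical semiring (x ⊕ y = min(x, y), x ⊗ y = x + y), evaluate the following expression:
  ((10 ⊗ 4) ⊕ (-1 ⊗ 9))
((10 ⊗ 4) ⊕ (-1 ⊗ 9)) = 8

Expand innermost to outermost. Recall ⊕ takes the minimum of its arguments and ⊗ takes their sum. Working out the expression ((10 ⊗ 4) ⊕ (-1 ⊗ 9)) gives 8.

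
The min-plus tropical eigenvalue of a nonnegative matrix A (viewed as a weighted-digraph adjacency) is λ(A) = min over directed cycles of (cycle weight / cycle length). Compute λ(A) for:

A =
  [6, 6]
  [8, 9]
λ(A) = 6

Enumerate directed cycles and compute their means (weight / length). Sample:
  cycle 0 → 0: weight = 6, length = 1, mean = 6/1 ≈ 6.000
  cycle 1 → 1: weight = 9, length = 1, mean = 9/1 ≈ 9.000
  cycle 0 → 1 → 0: weight = 14, length = 2, mean = 14/2 ≈ 7.000
  cycle 1 → 0 → 1: weight = 14, length = 2, mean = 14/2 ≈ 7.000
Minimum mean = 6.000, attained e.g. along the cycle 0 → 0 with weight 6 and length 1. So λ(A) = 6/1 = 6.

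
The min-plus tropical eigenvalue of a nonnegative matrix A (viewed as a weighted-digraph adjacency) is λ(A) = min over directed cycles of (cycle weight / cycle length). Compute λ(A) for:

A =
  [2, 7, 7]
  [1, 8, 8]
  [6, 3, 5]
λ(A) = 2

Enumerate directed cycles and compute their means (weight / length). Sample:
  cycle 0 → 0: weight = 2, length = 1, mean = 2/1 ≈ 2.000
  cycle 1 → 1: weight = 8, length = 1, mean = 8/1 ≈ 8.000
  cycle 2 → 2: weight = 5, length = 1, mean = 5/1 ≈ 5.000
  cycle 0 → 1 → 0: weight = 8, length = 2, mean = 8/2 ≈ 4.000
  cycle 0 → 2 → 0: weight = 13, length = 2, mean = 13/2 ≈ 6.500
  cycle 1 → 0 → 1: weight = 8, length = 2, mean = 8/2 ≈ 4.000
Minimum mean = 2.000, attained e.g. along the cycle 0 → 0 with weight 2 and length 1. So λ(A) = 2/1 = 2.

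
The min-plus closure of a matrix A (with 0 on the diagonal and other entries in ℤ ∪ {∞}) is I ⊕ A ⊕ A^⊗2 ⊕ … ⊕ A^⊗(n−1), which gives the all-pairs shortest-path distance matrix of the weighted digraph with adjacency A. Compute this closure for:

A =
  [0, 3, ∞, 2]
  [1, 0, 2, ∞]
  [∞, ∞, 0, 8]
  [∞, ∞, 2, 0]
Closure =
  [0, 3, 4, 2]
  [1, 0, 2, 3]
  [∞, ∞, 0, 8]
  [∞, ∞, 2, 0]

This is the Floyd-Warshall all-pairs shortest-path computation. For each intermediate vertex k = 0, 1, …, 3, update dist[i][j] ← min(dist[i][j], dist[i][k] + dist[k][j]). The final matrix gives, for each (i, j), the minimum total weight of any directed path from i to j (possibly empty when i = j).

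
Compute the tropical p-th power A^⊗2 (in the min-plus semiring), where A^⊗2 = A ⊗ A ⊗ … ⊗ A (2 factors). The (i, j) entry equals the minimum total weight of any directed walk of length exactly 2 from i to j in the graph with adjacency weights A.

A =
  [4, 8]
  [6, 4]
A^⊗2 =
  [8, 12]
  [10, 8]

Each entry (A^⊗2)_ij equals the minimum over all length-2 walks i = v_0 → v_1 → … → v_2 = j of Σ_t A[v_t][v_{t+1}]. For example, for (i, j) = (0, 1) we minimise over 2 possible intermediate vertex sequences; the minimum is 12, attained along the walk 0 → 0 → 1.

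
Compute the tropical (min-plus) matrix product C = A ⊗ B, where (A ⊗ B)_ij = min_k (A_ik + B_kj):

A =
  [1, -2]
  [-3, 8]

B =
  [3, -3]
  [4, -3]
A ⊗ B =
  [2, -5]
  [0, -6]

Apply the min-plus product entry-by-entry:
  C[0][0] = min over k of (A[0][0] + B[0][0] = 1 + 3 = 4, A[0][1] + B[1][0] = -2 + 4 = 2) = 2 (attained at k = 1)
  C[0][1] = min over k of (A[0][0] + B[0][1] = 1 + -3 = -2, A[0][1] + B[1][1] = -2 + -3 = -5) = -5 (attained at k = 1)
  C[1][0] = min over k of (A[1][0] + B[0][0] = -3 + 3 = 0, A[1][1] + B[1][0] = 8 + 4 = 12) = 0 (attained at k = 0)
  C[1][1] = min over k of (A[1][0] + B[0][1] = -3 + -3 = -6, A[1][1] + B[1][1] = 8 + -3 = 5) = -6 (attained at k = 0)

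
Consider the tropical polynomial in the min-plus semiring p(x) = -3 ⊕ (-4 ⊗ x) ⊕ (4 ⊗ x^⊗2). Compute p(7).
p(7) = -3

A tropical monomial a ⊗ x^⊗i evaluates to a + i · x. Evaluating each term at x = 7:
  Term 0 contributes -3 + 0 · 7 = -3
  Term 1 contributes -4 + 1 · 7 = 3
  Term 2 contributes 4 + 2 · 7 = 18
p(7) = ⊕ of these = min[-3, 3, 18] = -3.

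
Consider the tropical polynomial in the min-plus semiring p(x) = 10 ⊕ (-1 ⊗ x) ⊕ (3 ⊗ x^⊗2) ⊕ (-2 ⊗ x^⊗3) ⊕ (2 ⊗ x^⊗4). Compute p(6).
p(6) = 5

A tropical monomial a ⊗ x^⊗i evaluates to a + i · x. Evaluating each term at x = 6:
  Term 0 contributes 10 + 0 · 6 = 10
  Term 1 contributes -1 + 1 · 6 = 5
  Term 2 contributes 3 + 2 · 6 = 15
  Term 3 contributes -2 + 3 · 6 = 16
  Term 4 contributes 2 + 4 · 6 = 26
p(6) = ⊕ of these = min[10, 5, 15, 16, 26] = 5.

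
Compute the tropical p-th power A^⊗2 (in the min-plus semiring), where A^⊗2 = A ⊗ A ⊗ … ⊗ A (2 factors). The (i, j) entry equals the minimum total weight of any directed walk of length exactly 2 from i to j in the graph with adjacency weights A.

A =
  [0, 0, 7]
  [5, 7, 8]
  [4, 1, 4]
A^⊗2 =
  [0, 0, 7]
  [5, 5, 12]
  [4, 4, 8]

Each entry (A^⊗2)_ij equals the minimum over all length-2 walks i = v_0 → v_1 → … → v_2 = j of Σ_t A[v_t][v_{t+1}]. For example, for (i, j) = (0, 2) we minimise over 3 possible intermediate vertex sequences; the minimum is 7, attained along the walk 0 → 0 → 2.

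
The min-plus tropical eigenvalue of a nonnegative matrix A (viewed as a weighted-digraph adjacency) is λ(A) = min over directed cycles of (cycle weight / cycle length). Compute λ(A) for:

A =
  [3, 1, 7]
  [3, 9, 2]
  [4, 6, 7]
λ(A) = 2

Enumerate directed cycles and compute their means (weight / length). Sample:
  cycle 0 → 0: weight = 3, length = 1, mean = 3/1 ≈ 3.000
  cycle 1 → 1: weight = 9, length = 1, mean = 9/1 ≈ 9.000
  cycle 2 → 2: weight = 7, length = 1, mean = 7/1 ≈ 7.000
  cycle 0 → 1 → 0: weight = 4, length = 2, mean = 4/2 ≈ 2.000
  cycle 0 → 2 → 0: weight = 11, length = 2, mean = 11/2 ≈ 5.500
  cycle 1 → 0 → 1: weight = 4, length = 2, mean = 4/2 ≈ 2.000
Minimum mean = 2.000, attained e.g. along the cycle 0 → 1 → 0 with weight 4 and length 2. So λ(A) = 4/2 = 2.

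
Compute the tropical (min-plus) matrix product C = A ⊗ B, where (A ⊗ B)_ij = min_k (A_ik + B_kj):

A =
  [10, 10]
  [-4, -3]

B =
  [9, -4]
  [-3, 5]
A ⊗ B =
  [7, 6]
  [-6, -8]

Apply the min-plus product entry-by-entry:
  C[0][0] = min over k of (A[0][0] + B[0][0] = 10 + 9 = 19, A[0][1] + B[1][0] = 10 + -3 = 7) = 7 (attained at k = 1)
  C[0][1] = min over k of (A[0][0] + B[0][1] = 10 + -4 = 6, A[0][1] + B[1][1] = 10 + 5 = 15) = 6 (attained at k = 0)
  C[1][0] = min over k of (A[1][0] + B[0][0] = -4 + 9 = 5, A[1][1] + B[1][0] = -3 + -3 = -6) = -6 (attained at k = 1)
  C[1][1] = min over k of (A[1][0] + B[0][1] = -4 + -4 = -8, A[1][1] + B[1][1] = -3 + 5 = 2) = -8 (attained at k = 0)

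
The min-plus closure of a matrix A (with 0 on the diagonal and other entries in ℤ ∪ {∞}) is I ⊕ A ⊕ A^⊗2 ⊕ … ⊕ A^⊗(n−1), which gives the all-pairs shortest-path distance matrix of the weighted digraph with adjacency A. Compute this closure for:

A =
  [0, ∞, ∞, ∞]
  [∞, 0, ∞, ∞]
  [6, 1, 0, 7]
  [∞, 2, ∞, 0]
Closure =
  [0, ∞, ∞, ∞]
  [∞, 0, ∞, ∞]
  [6, 1, 0, 7]
  [∞, 2, ∞, 0]

This is the Floyd-Warshall all-pairs shortest-path computation. For each intermediate vertex k = 0, 1, …, 3, update dist[i][j] ← min(dist[i][j], dist[i][k] + dist[k][j]). The final matrix gives, for each (i, j), the minimum total weight of any directed path from i to j (possibly empty when i = j).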